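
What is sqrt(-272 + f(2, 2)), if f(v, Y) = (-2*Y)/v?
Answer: I*sqrt(274) ≈ 16.553*I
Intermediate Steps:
f(v, Y) = -2*Y/v
sqrt(-272 + f(2, 2)) = sqrt(-272 - 2*2/2) = sqrt(-272 - 2*2*1/2) = sqrt(-272 - 2) = sqrt(-274) = I*sqrt(274)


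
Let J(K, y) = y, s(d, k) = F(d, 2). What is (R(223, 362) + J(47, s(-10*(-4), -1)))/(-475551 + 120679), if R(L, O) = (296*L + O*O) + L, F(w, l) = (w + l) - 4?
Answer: -197313/354872 ≈ -0.55601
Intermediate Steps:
F(w, l) = -4 + l + w (F(w, l) = (l + w) - 4 = -4 + l + w)
s(d, k) = -2 + d (s(d, k) = -4 + 2 + d = -2 + d)
R(L, O) = O² + 297*L (R(L, O) = (296*L + O²) + L = (O² + 296*L) + L = O² + 297*L)
(R(223, 362) + J(47, s(-10*(-4), -1)))/(-475551 + 120679) = ((362² + 297*223) + (-2 - 10*(-4)))/(-475551 + 120679) = ((131044 + 66231) + (-2 + 40))/(-354872) = (197275 + 38)*(-1/354872) = 197313*(-1/354872) = -197313/354872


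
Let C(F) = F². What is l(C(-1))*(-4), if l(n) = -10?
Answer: 40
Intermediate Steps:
l(C(-1))*(-4) = -10*(-4) = 40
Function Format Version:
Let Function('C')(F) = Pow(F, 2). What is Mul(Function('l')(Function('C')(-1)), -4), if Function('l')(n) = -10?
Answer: 40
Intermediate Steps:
Mul(Function('l')(Function('C')(-1)), -4) = Mul(-10, -4) = 40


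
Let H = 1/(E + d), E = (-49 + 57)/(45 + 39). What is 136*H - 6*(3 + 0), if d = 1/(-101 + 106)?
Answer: 13722/31 ≈ 442.65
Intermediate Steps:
d = ⅕ (d = 1/5 = ⅕ ≈ 0.20000)
E = 2/21 (E = 8/84 = 8*(1/84) = 2/21 ≈ 0.095238)
H = 105/31 (H = 1/(2/21 + ⅕) = 1/(31/105) = 105/31 ≈ 3.3871)
136*H - 6*(3 + 0) = 136*(105/31) - 6*(3 + 0) = 14280/31 - 6*3 = 14280/31 - 18 = 13722/31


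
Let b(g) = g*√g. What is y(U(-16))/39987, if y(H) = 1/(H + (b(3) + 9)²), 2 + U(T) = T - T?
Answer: 53/49743828 - √3/1842364 ≈ 1.2533e-7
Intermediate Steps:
U(T) = -2 (U(T) = -2 + (T - T) = -2 + 0 = -2)
b(g) = g^(3/2)
y(H) = 1/(H + (9 + 3*√3)²) (y(H) = 1/(H + (3^(3/2) + 9)²) = 1/(H + (3*√3 + 9)²) = 1/(H + (9 + 3*√3)²))
y(U(-16))/39987 = 1/((108 - 2 + 54*√3)*39987) = (1/39987)/(106 + 54*√3) = 1/(39987*(106 + 54*√3))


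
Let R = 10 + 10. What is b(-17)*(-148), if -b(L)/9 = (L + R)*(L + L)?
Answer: -135864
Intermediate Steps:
R = 20
b(L) = -18*L*(20 + L) (b(L) = -9*(L + 20)*(L + L) = -9*(20 + L)*2*L = -18*L*(20 + L))
b(-17)*(-148) = -18*(-17)*(20 - 17)*(-148) = -18*(-17)*3*(-148) = 918*(-148) = -135864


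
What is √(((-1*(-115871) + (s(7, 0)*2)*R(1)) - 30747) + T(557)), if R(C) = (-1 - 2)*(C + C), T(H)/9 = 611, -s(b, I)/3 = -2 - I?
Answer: √90551 ≈ 300.92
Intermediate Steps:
s(b, I) = 6 + 3*I (s(b, I) = -3*(-2 - I) = 6 + 3*I)
T(H) = 5499 (T(H) = 9*611 = 5499)
R(C) = -6*C
√(((-1*(-115871) + (s(7, 0)*2)*R(1)) - 30747) + T(557)) = √(((-1*(-115871) + ((6 + 3*0)*2)*(-6*1)) - 30747) + 5499) = √(((115871 + ((6 + 0)*2)*(-6)) - 30747) + 5499) = √(((115871 + (6*2)*(-6)) - 30747) + 5499) = √(((115871 + 12*(-6)) - 30747) + 5499) = √(((115871 - 72) - 30747) + 5499) = √((115799 - 30747) + 5499) = √(85052 + 5499) = √90551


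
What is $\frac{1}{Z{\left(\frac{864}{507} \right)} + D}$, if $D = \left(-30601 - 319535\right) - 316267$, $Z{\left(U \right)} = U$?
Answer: $- \frac{169}{112621819} \approx -1.5006 \cdot 10^{-6}$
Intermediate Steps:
$D = -666403$ ($D = -350136 - 316267 = -666403$)
$\frac{1}{Z{\left(\frac{864}{507} \right)} + D} = \frac{1}{\frac{864}{507} - 666403} = \frac{1}{864 \cdot \frac{1}{507} - 666403} = \frac{1}{\frac{288}{169} - 666403} = \frac{1}{- \frac{112621819}{169}} = - \frac{169}{112621819}$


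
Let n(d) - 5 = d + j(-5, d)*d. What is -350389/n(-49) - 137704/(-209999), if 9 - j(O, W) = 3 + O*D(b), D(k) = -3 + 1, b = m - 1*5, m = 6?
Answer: -73560408603/31919848 ≈ -2304.5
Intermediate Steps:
b = 1 (b = 6 - 1*5 = 6 - 5 = 1)
D(k) = -2
j(O, W) = 6 + 2*O (j(O, W) = 9 - (3 + O*(-2)) = 9 - (3 - 2*O) = 9 + (-3 + 2*O) = 6 + 2*O)
n(d) = 5 - 3*d (n(d) = 5 + (d + (6 + 2*(-5))*d) = 5 + (d + (6 - 10)*d) = 5 + (d - 4*d) = 5 - 3*d)
-350389/n(-49) - 137704/(-209999) = -350389/(5 - 3*(-49)) - 137704/(-209999) = -350389/(5 + 147) - 137704*(-1/209999) = -350389/152 + 137704/209999 = -73560408603/31919848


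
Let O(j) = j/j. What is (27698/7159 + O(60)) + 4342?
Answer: 31119235/7159 ≈ 4346.9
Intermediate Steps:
O(j) = 1
(27698/7159 + O(60)) + 4342 = (27698/7159 + 1) + 4342 = 34857/7159 + 4342 = 31119235/7159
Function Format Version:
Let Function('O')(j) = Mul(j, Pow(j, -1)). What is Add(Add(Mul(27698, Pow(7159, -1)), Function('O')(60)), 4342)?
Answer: Rational(31119235, 7159) ≈ 4346.9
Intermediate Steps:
Function('O')(j) = 1
Add(Add(Mul(27698, Pow(7159, -1)), Function('O')(60)), 4342) = Add(Add(Mul(27698, Pow(7159, -1)), 1), 4342) = Add(Add(Mul(27698, Rational(1, 7159)), 1), 4342) = Add(Add(Rational(27698, 7159), 1), 4342) = Add(Rational(34857, 7159), 4342) = Rational(31119235, 7159)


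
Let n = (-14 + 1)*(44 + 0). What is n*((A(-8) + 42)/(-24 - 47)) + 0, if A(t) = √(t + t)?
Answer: 24024/71 + 2288*I/71 ≈ 338.37 + 32.225*I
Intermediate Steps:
A(t) = √2*√t (A(t) = √(2*t) = √2*√t)
n = -572 (n = -13*44 = -572)
n*((A(-8) + 42)/(-24 - 47)) + 0 = -572*(√2*√(-8) + 42)/(-24 - 47) + 0 = -572*(√2*(2*I*√2) + 42)/(-71) + 0 = -572*(4*I + 42)*(-1)/71 + 0 = -572*(42 + 4*I)*(-1)/71 + 0 = -572*(-42/71 - 4*I/71) + 0 = (24024/71 + 2288*I/71) + 0 = 24024/71 + 2288*I/71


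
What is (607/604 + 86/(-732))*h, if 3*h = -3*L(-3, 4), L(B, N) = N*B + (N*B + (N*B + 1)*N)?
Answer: 1667615/27633 ≈ 60.349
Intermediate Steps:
L(B, N) = N*(1 + B*N) + 2*B*N (L(B, N) = B*N + (B*N + (B*N + 1)*N) = B*N + (B*N + (1 + B*N)*N) = B*N + (B*N + N*(1 + B*N)) = N*(1 + B*N) + 2*B*N)
h = 68 (h = (-12*(1 + 2*(-3) - 3*4))/3 = (-12*(1 - 6 - 12))/3 = (-12*(-17))/3 = (-3*(-68))/3 = (⅓)*204 = 68)
(607/604 + 86/(-732))*h = (607/604 + 86/(-732))*68 = (607*(1/604) + 86*(-1/732))*68 = (607/604 - 43/366)*68 = (98095/110532)*68 = 1667615/27633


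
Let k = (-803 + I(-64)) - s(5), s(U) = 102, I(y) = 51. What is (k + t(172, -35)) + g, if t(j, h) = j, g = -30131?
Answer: -30813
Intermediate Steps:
k = -854 (k = (-803 + 51) - 1*102 = -752 - 102 = -854)
(k + t(172, -35)) + g = (-854 + 172) - 30131 = -682 - 30131 = -30813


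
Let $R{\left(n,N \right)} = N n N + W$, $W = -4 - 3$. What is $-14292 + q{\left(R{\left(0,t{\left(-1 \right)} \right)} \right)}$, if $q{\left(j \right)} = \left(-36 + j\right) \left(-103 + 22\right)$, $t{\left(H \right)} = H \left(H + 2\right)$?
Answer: $-10809$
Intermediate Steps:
$W = -7$ ($W = -4 - 3 = -7$)
$t{\left(H \right)} = H \left(2 + H\right)$
$R{\left(n,N \right)} = -7 + n N^{2}$ ($R{\left(n,N \right)} = N n N - 7 = n N^{2} - 7 = -7 + n N^{2}$)
$q{\left(j \right)} = 2916 - 81 j$ ($q{\left(j \right)} = \left(-36 + j\right) \left(-81\right) = 2916 - 81 j$)
$-14292 + q{\left(R{\left(0,t{\left(-1 \right)} \right)} \right)} = -14292 + \left(2916 - 81 \left(-7 + 0 \left(- (2 - 1)\right)^{2}\right)\right) = -14292 + \left(2916 - 81 \left(-7 + 0 \left(\left(-1\right) 1\right)^{2}\right)\right) = -14292 + \left(2916 - 81 \left(-7 + 0 \left(-1\right)^{2}\right)\right) = -14292 + \left(2916 - 81 \left(-7 + 0 \cdot 1\right)\right) = -14292 + \left(2916 - 81 \left(-7 + 0\right)\right) = -14292 + \left(2916 - -567\right) = -14292 + \left(2916 + 567\right) = -14292 + 3483 = -10809$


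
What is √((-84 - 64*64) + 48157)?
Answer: √43977 ≈ 209.71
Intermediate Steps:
√((-84 - 64*64) + 48157) = √((-84 - 4096) + 48157) = √(-4180 + 48157) = √43977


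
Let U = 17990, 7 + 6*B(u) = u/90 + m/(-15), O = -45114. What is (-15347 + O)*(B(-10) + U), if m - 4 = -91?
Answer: -293673648101/270 ≈ -1.0877e+9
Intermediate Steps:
m = -87 (m = 4 - 91 = -87)
B(u) = -1/5 + u/540 (B(u) = -7/6 + (u/90 - 87/(-15))/6 = -7/6 + (u*(1/90) - 87*(-1/15))/6 = -7/6 + (u/90 + 29/5)/6 = -7/6 + (29/5 + u/90)/6 = -7/6 + (29/30 + u/540) = -1/5 + u/540)
(-15347 + O)*(B(-10) + U) = (-15347 - 45114)*((-1/5 + (1/540)*(-10)) + 17990) = -60461*((-1/5 - 1/54) + 17990) = -60461*(-59/270 + 17990) = -60461*4857241/270 = -293673648101/270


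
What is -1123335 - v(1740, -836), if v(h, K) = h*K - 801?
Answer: 332106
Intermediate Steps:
v(h, K) = -801 + K*h (v(h, K) = K*h - 801 = -801 + K*h)
-1123335 - v(1740, -836) = -1123335 - (-801 - 836*1740) = -1123335 - (-801 - 1454640) = -1123335 - 1*(-1455441) = -1123335 + 1455441 = 332106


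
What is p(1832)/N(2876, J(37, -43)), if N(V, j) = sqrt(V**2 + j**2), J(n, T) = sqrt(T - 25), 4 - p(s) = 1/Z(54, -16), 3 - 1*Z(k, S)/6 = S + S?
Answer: 839*sqrt(2067827)/868487340 ≈ 0.0013892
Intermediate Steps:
Z(k, S) = 18 - 12*S (Z(k, S) = 18 - 6*(S + S) = 18 - 12*S)
p(s) = 839/210 (p(s) = 4 - 1/(18 - 12*(-16)) = 4 - 1/(18 + 192) = 4 - 1/210 = 839/210)
J(n, T) = sqrt(-25 + T)
p(1832)/N(2876, J(37, -43)) = 839/(210*(sqrt(2876**2 + (sqrt(-25 - 43))**2))) = 839/(210*(sqrt(8271376 + (sqrt(-68))**2))) = 839/(210*(sqrt(8271376 + (2*I*sqrt(17))**2))) = 839/(210*(sqrt(8271376 - 68))) = 839/(210*(sqrt(8271308))) = 839/(210*((2*sqrt(2067827)))) = 839*(sqrt(2067827)/4135654)/210 = 839*sqrt(2067827)/868487340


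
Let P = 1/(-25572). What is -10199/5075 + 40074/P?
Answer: -742959939257/725 ≈ -1.0248e+9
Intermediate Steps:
P = -1/25572 ≈ -3.9105e-5
-10199/5075 + 40074/P = -10199/5075 + 40074/(-1/25572) = -10199*1/5075 + 40074*(-25572) = -1457/725 - 1024772328 = -742959939257/725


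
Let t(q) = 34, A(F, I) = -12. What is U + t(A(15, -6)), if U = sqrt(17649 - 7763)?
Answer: 34 + sqrt(9886) ≈ 133.43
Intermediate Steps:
U = sqrt(9886) ≈ 99.428
U + t(A(15, -6)) = sqrt(9886) + 34 = 34 + sqrt(9886)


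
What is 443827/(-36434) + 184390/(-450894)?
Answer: -103418498299/8213935998 ≈ -12.591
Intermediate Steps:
443827/(-36434) + 184390/(-450894) = 443827*(-1/36434) + 184390*(-1/450894) = -443827/36434 - 92195/225447 = -103418498299/8213935998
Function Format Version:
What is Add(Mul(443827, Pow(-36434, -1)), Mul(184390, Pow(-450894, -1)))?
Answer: Rational(-103418498299, 8213935998) ≈ -12.591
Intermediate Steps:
Add(Mul(443827, Pow(-36434, -1)), Mul(184390, Pow(-450894, -1))) = Add(Mul(443827, Rational(-1, 36434)), Mul(184390, Rational(-1, 450894))) = Add(Rational(-443827, 36434), Rational(-92195, 225447)) = Rational(-103418498299, 8213935998)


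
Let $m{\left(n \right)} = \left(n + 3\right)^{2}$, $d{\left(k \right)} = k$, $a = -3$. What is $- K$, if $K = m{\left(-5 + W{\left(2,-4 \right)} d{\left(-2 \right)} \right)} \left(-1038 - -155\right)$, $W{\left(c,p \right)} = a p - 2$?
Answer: $427372$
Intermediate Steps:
$W{\left(c,p \right)} = -2 - 3 p$ ($W{\left(c,p \right)} = - 3 p - 2 = -2 - 3 p$)
$m{\left(n \right)} = \left(3 + n\right)^{2}$
$K = -427372$ ($K = \left(3 + \left(-5 + \left(-2 - -12\right) \left(-2\right)\right)\right)^{2} \left(-1038 - -155\right) = \left(3 + \left(-5 + \left(-2 + 12\right) \left(-2\right)\right)\right)^{2} \left(-1038 + 155\right) = \left(3 + \left(-5 + 10 \left(-2\right)\right)\right)^{2} \left(-883\right) = \left(3 - 25\right)^{2} \left(-883\right) = \left(-22\right)^{2} \left(-883\right) = 484 \left(-883\right) = -427372$)
$- K = \left(-1\right) \left(-427372\right) = 427372$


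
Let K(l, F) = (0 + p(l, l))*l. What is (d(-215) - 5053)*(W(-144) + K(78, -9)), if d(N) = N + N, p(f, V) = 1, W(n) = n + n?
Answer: 1151430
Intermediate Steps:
W(n) = 2*n
d(N) = 2*N
K(l, F) = l (K(l, F) = (0 + 1)*l = 1*l = l)
(d(-215) - 5053)*(W(-144) + K(78, -9)) = (2*(-215) - 5053)*(2*(-144) + 78) = (-430 - 5053)*(-288 + 78) = -5483*(-210) = 1151430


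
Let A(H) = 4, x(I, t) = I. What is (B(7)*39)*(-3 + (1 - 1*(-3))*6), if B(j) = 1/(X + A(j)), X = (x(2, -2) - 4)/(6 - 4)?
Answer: 273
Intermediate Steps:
X = -1 (X = (2 - 4)/(6 - 4) = -2/2 = -2*½ = -1)
B(j) = ⅓ (B(j) = 1/(-1 + 4) = 1/3 = ⅓)
(B(7)*39)*(-3 + (1 - 1*(-3))*6) = ((⅓)*39)*(-3 + (1 - 1*(-3))*6) = 13*(-3 + (1 + 3)*6) = 13*(-3 + 4*6) = 13*(-3 + 24) = 13*21 = 273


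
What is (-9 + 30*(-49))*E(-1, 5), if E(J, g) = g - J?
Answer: -8874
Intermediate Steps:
(-9 + 30*(-49))*E(-1, 5) = (-9 + 30*(-49))*(5 - 1*(-1)) = (-9 - 1470)*(5 + 1) = -1479*6 = -8874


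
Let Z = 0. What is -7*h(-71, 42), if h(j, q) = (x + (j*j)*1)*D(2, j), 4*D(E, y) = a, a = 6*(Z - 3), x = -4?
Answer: 317331/2 ≈ 1.5867e+5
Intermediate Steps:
a = -18 (a = 6*(0 - 3) = 6*(-3) = -18)
D(E, y) = -9/2 (D(E, y) = (¼)*(-18) = -9/2)
h(j, q) = 18 - 9*j²/2 (h(j, q) = (-4 + (j*j)*1)*(-9/2) = (-4 + j²*1)*(-9/2) = (-4 + j²)*(-9/2) = 18 - 9*j²/2)
-7*h(-71, 42) = -7*(18 - 9/2*(-71)²) = -7*(18 - 9/2*5041) = -7*(18 - 45369/2) = -7*(-45333/2) = 317331/2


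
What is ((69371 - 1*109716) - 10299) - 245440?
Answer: -296084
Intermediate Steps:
((69371 - 1*109716) - 10299) - 245440 = ((69371 - 109716) - 10299) - 245440 = (-40345 - 10299) - 245440 = -50644 - 245440 = -296084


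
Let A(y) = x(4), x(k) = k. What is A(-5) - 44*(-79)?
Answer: 3480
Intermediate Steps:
A(y) = 4
A(-5) - 44*(-79) = 4 - 44*(-79) = 4 + 3476 = 3480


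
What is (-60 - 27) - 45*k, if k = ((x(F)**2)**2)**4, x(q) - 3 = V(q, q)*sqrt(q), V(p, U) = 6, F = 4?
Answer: -295578376007080078212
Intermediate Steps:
x(q) = 3 + 6*sqrt(q)
k = 6568408355712890625 (k = (((3 + 6*sqrt(4))**2)**2)**4 = (((3 + 6*2)**2)**2)**4 = (((3 + 12)**2)**2)**4 = ((15**2)**2)**4 = (225**2)**4 = 50625**4 = 6568408355712890625)
(-60 - 27) - 45*k = (-60 - 27) - 45*6568408355712890625 = -87 - 295578376007080078125 = -295578376007080078212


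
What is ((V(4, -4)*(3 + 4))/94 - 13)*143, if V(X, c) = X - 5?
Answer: -175747/94 ≈ -1869.6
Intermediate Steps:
V(X, c) = -5 + X
((V(4, -4)*(3 + 4))/94 - 13)*143 = (((-5 + 4)*(3 + 4))/94 - 13)*143 = (-1*7*(1/94) - 13)*143 = (-7*1/94 - 13)*143 = (-7/94 - 13)*143 = -1229/94*143 = -175747/94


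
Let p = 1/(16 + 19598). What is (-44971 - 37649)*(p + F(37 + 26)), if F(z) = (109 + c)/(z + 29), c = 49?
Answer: -10668665520/75187 ≈ -1.4190e+5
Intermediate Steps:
p = 1/19614 ≈ 5.0984e-5
F(z) = 158/(29 + z) (F(z) = (109 + 49)/(z + 29) = 158/(29 + z))
(-44971 - 37649)*(p + F(37 + 26)) = (-44971 - 37649)*(1/19614 + 158/(29 + (37 + 26))) = -82620*(1/19614 + 158/(29 + 63)) = -82620*(1/19614 + 158/92) = -82620*(1/19614 + 158*(1/92)) = -82620*(1/19614 + 79/46) = -82620*387388/225561 = -10668665520/75187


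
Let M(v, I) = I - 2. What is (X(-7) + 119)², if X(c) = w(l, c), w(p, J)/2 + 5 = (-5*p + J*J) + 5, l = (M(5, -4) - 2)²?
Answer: 178929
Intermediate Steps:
M(v, I) = -2 + I
l = 64 (l = ((-2 - 4) - 2)² = (-6 - 2)² = (-8)² = 64)
w(p, J) = -10*p + 2*J² (w(p, J) = -10 + 2*((-5*p + J*J) + 5) = -10 + 2*((-5*p + J²) + 5) = -10 + 2*((J² - 5*p) + 5) = -10 + 2*(5 + J² - 5*p) = -10 + (10 - 10*p + 2*J²) = -10*p + 2*J²)
X(c) = -640 + 2*c² (X(c) = -10*64 + 2*c² = -640 + 2*c²)
(X(-7) + 119)² = ((-640 + 2*(-7)²) + 119)² = ((-640 + 2*49) + 119)² = ((-640 + 98) + 119)² = (-542 + 119)² = (-423)² = 178929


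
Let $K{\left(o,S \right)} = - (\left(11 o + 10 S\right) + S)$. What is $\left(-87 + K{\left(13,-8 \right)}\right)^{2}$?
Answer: $20164$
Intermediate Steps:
$K{\left(o,S \right)} = - 11 S - 11 o$ ($K{\left(o,S \right)} = - (\left(10 S + 11 o\right) + S) = - (11 S + 11 o) = - 11 S - 11 o$)
$\left(-87 + K{\left(13,-8 \right)}\right)^{2} = \left(-87 - 55\right)^{2} = \left(-142\right)^{2} = 20164$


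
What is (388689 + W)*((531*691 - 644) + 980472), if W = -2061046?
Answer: -2252245117393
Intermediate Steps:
(388689 + W)*((531*691 - 644) + 980472) = (388689 - 2061046)*((531*691 - 644) + 980472) = -1672357*((366921 - 644) + 980472) = -1672357*(366277 + 980472) = -1672357*1346749 = -2252245117393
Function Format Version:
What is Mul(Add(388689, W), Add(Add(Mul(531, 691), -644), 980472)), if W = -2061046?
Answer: -2252245117393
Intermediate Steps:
Mul(Add(388689, W), Add(Add(Mul(531, 691), -644), 980472)) = Mul(Add(388689, -2061046), Add(Add(Mul(531, 691), -644), 980472)) = Mul(-1672357, Add(Add(366921, -644), 980472)) = Mul(-1672357, Add(366277, 980472)) = Mul(-1672357, 1346749) = -2252245117393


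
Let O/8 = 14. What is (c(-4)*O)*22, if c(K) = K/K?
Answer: 2464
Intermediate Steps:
O = 112 (O = 8*14 = 112)
c(K) = 1
(c(-4)*O)*22 = (1*112)*22 = 112*22 = 2464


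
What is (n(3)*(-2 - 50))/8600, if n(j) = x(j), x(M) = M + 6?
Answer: -117/2150 ≈ -0.054419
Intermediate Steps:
x(M) = 6 + M
n(j) = 6 + j
(n(3)*(-2 - 50))/8600 = ((6 + 3)*(-2 - 50))/8600 = (9*(-52))*(1/8600) = -468*1/8600 = -117/2150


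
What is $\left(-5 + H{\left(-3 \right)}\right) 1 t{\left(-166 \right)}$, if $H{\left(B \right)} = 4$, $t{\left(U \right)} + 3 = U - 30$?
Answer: $199$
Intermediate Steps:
$t{\left(U \right)} = -33 + U$ ($t{\left(U \right)} = -3 + \left(U - 30\right) = -3 + \left(-30 + U\right) = -33 + U$)
$\left(-5 + H{\left(-3 \right)}\right) 1 t{\left(-166 \right)} = \left(-5 + 4\right) 1 \left(-33 - 166\right) = \left(-1\right) 1 \left(-199\right) = \left(-1\right) \left(-199\right) = 199$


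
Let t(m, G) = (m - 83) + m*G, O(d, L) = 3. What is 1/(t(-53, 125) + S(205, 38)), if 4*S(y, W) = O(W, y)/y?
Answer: -820/5544017 ≈ -0.00014791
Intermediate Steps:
t(m, G) = -83 + m + G*m (t(m, G) = (-83 + m) + G*m = -83 + m + G*m)
S(y, W) = 3/(4*y) (S(y, W) = (3/y)/4 = 3/(4*y))
1/(t(-53, 125) + S(205, 38)) = 1/((-83 - 53 + 125*(-53)) + (3/4)/205) = 1/((-83 - 53 - 6625) + (3/4)*(1/205)) = 1/(-6761 + 3/820) = 1/(-5544017/820) = -820/5544017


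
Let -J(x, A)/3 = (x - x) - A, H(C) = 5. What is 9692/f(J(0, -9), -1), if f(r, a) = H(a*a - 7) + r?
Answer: -4846/11 ≈ -440.55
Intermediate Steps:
J(x, A) = 3*A (J(x, A) = -3*((x - x) - A) = -3*(0 - A) = -(-3)*A = 3*A)
f(r, a) = 5 + r
9692/f(J(0, -9), -1) = 9692/(5 + 3*(-9)) = 9692/(5 - 27) = 9692/(-22) = 9692*(-1/22) = -4846/11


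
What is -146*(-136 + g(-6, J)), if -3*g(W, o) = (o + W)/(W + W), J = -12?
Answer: 19929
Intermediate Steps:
g(W, o) = -(W + o)/(6*W) (g(W, o) = -(o + W)/(3*(W + W)) = -(W + o)/(3*(2*W)) = -(W + o)*1/(2*W)/3 = -(W + o)/(6*W))
-146*(-136 + g(-6, J)) = -146*(-136 + (1/6)*(-1*(-6) - 1*(-12))/(-6)) = -146*(-136 + (1/6)*(-1/6)*(6 + 12)) = -146*(-136 + (1/6)*(-1/6)*18) = -146*(-136 - 1/2) = -146*(-273/2) = 19929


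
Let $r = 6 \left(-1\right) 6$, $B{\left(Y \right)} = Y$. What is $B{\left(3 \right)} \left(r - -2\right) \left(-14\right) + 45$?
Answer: $1473$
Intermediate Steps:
$r = -36$ ($r = \left(-6\right) 6 = -36$)
$B{\left(3 \right)} \left(r - -2\right) \left(-14\right) + 45 = 3 \left(-36 - -2\right) \left(-14\right) + 45 = 3 \left(-36 + \left(6 - 4\right)\right) \left(-14\right) + 45 = 3 \left(-36 + 2\right) \left(-14\right) + 45 = 3 \left(-34\right) \left(-14\right) + 45 = \left(-102\right) \left(-14\right) + 45 = 1428 + 45 = 1473$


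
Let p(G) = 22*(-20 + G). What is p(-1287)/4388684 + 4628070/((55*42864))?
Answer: 168694571915/86220085864 ≈ 1.9566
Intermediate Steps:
p(G) = -440 + 22*G
p(-1287)/4388684 + 4628070/((55*42864)) = (-440 + 22*(-1287))/4388684 + 4628070/((55*42864)) = (-440 - 28314)*(1/4388684) + 4628070/2357520 = -28754*1/4388684 + 4628070*(1/2357520) = -14377/2194342 + 154269/78584 = 168694571915/86220085864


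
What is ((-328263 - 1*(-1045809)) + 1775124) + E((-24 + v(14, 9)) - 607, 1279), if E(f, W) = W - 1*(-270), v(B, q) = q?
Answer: 2494219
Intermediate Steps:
E(f, W) = 270 + W (E(f, W) = W + 270 = 270 + W)
((-328263 - 1*(-1045809)) + 1775124) + E((-24 + v(14, 9)) - 607, 1279) = ((-328263 - 1*(-1045809)) + 1775124) + (270 + 1279) = ((-328263 + 1045809) + 1775124) + 1549 = (717546 + 1775124) + 1549 = 2492670 + 1549 = 2494219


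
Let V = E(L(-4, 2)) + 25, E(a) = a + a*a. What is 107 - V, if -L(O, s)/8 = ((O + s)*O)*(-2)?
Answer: -16430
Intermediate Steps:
L(O, s) = 16*O*(O + s) (L(O, s) = -8*(O + s)*O*(-2) = -8*O*(O + s)*(-2) = -(-16)*O*(O + s) = 16*O*(O + s))
E(a) = a + a²
V = 16537 (V = (16*(-4)*(-4 + 2))*(1 + 16*(-4)*(-4 + 2)) + 25 = (16*(-4)*(-2))*(1 + 16*(-4)*(-2)) + 25 = 128*(1 + 128) + 25 = 128*129 + 25 = 16512 + 25 = 16537)
107 - V = 107 - 1*16537 = 107 - 16537 = -16430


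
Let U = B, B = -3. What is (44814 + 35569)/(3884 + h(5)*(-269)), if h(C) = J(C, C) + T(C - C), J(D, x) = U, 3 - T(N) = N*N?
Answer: 80383/3884 ≈ 20.696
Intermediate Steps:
T(N) = 3 - N**2 (T(N) = 3 - N*N = 3 - N**2)
U = -3
J(D, x) = -3
h(C) = 0 (h(C) = -3 + (3 - (C - C)**2) = -3 + (3 - 1*0**2) = -3 + (3 - 1*0) = -3 + (3 + 0) = -3 + 3 = 0)
(44814 + 35569)/(3884 + h(5)*(-269)) = (44814 + 35569)/(3884 + 0*(-269)) = 80383/(3884 + 0) = 80383/3884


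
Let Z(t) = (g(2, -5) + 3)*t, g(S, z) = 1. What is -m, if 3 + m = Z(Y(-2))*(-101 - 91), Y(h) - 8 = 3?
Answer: 8451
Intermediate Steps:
Y(h) = 11 (Y(h) = 8 + 3 = 11)
Z(t) = 4*t (Z(t) = (1 + 3)*t = 4*t)
m = -8451 (m = -3 + (4*11)*(-101 - 91) = -3 + 44*(-192) = -3 - 8448 = -8451)
-m = -1*(-8451) = 8451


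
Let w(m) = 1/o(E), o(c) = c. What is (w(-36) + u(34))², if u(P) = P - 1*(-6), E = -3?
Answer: 14161/9 ≈ 1573.4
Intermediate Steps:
u(P) = 6 + P (u(P) = P + 6 = 6 + P)
w(m) = -⅓ (w(m) = 1/(-3) = -⅓)
(w(-36) + u(34))² = (-⅓ + (6 + 34))² = (-⅓ + 40)² = (119/3)² = 14161/9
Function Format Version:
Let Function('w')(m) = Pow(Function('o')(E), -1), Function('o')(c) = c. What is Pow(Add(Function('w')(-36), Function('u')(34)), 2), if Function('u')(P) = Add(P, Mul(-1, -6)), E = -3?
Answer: Rational(14161, 9) ≈ 1573.4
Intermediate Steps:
Function('u')(P) = Add(6, P) (Function('u')(P) = Add(P, 6) = Add(6, P))
Function('w')(m) = Rational(-1, 3) (Function('w')(m) = Pow(-3, -1) = Rational(-1, 3))
Pow(Add(Function('w')(-36), Function('u')(34)), 2) = Pow(Add(Rational(-1, 3), Add(6, 34)), 2) = Pow(Add(Rational(-1, 3), 40), 2) = Pow(Rational(119, 3), 2) = Rational(14161, 9)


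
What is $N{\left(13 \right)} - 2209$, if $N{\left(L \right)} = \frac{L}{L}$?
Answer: $-2208$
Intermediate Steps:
$N{\left(L \right)} = 1$
$N{\left(13 \right)} - 2209 = 1 - 2209 = -2208$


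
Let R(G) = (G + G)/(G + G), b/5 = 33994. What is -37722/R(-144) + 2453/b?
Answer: -6411605887/169970 ≈ -37722.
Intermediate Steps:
b = 169970 (b = 5*33994 = 169970)
R(G) = 1 (R(G) = (2*G)/((2*G)) = (2*G)*(1/(2*G)) = 1)
-37722/R(-144) + 2453/b = -37722/1 + 2453/169970 = -37722*1 + 2453*(1/169970) = -37722 + 2453/169970 = -6411605887/169970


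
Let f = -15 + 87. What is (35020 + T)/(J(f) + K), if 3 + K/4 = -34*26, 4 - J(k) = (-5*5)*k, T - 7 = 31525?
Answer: -8319/218 ≈ -38.161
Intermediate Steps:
T = 31532 (T = 7 + 31525 = 31532)
f = 72
J(k) = 4 + 25*k (J(k) = 4 - (-5*5)*k = 4 - (-25)*k = 4 + 25*k)
K = -3548 (K = -12 + 4*(-34*26) = -12 + 4*(-884) = -12 - 3536 = -3548)
(35020 + T)/(J(f) + K) = (35020 + 31532)/((4 + 25*72) - 3548) = 66552/((4 + 1800) - 3548) = 66552/(1804 - 3548) = 66552/(-1744) = 66552*(-1/1744) = -8319/218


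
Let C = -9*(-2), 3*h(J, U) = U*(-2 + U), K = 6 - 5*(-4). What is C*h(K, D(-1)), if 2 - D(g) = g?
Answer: 18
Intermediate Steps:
D(g) = 2 - g
K = 26 (K = 6 + 20 = 26)
h(J, U) = U*(-2 + U)/3 (h(J, U) = (U*(-2 + U))/3 = U*(-2 + U)/3)
C = 18
C*h(K, D(-1)) = 18*((2 - 1*(-1))*(-2 + (2 - 1*(-1)))/3) = 18*((2 + 1)*(-2 + (2 + 1))/3) = 18*((⅓)*3*(-2 + 3)) = 18*((⅓)*3*1) = 18*1 = 18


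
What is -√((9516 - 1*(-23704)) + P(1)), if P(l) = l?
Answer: -√33221 ≈ -182.27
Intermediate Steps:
-√((9516 - 1*(-23704)) + P(1)) = -√((9516 - 1*(-23704)) + 1) = -√((9516 + 23704) + 1) = -√(33220 + 1) = -√33221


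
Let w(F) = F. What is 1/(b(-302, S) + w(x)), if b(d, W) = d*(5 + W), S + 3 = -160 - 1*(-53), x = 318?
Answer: 1/32028 ≈ 3.1223e-5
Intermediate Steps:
S = -110 (S = -3 + (-160 - 1*(-53)) = -3 + (-160 + 53) = -3 - 107 = -110)
1/(b(-302, S) + w(x)) = 1/(-302*(5 - 110) + 318) = 1/(-302*(-105) + 318) = 1/(31710 + 318) = 1/32028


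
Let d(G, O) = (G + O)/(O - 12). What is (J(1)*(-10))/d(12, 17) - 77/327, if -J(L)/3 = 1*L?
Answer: 46817/9483 ≈ 4.9369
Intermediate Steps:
J(L) = -3*L
d(G, O) = (G + O)/(-12 + O)
(J(1)*(-10))/d(12, 17) - 77/327 = (-3*1*(-10))/(((12 + 17)/(-12 + 17))) - 77/327 = (-3*(-10))/((29/5)) - 77*1/327 = 30/(((⅕)*29)) - 77/327 = 30/(29/5) - 77/327 = 30*(5/29) - 77/327 = 150/29 - 77/327 = 46817/9483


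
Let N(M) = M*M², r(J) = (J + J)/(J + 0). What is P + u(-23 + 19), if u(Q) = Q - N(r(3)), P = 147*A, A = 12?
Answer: 1752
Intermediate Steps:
P = 1764 (P = 147*12 = 1764)
r(J) = 2 (r(J) = (2*J)/J = 2)
N(M) = M³
u(Q) = -8 + Q (u(Q) = Q - 1*2³ = Q - 1*8 = Q - 8 = -8 + Q)
P + u(-23 + 19) = 1764 + (-8 + (-23 + 19)) = 1764 + (-8 - 4) = 1764 - 12 = 1752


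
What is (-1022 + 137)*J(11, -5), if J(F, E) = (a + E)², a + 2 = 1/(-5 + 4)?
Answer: -56640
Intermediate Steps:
a = -3 (a = -2 + 1/(-5 + 4) = -2 + 1/(-1) = -2 - 1 = -3)
J(F, E) = (-3 + E)²
(-1022 + 137)*J(11, -5) = (-1022 + 137)*(-3 - 5)² = -885*(-8)² = -885*64 = -56640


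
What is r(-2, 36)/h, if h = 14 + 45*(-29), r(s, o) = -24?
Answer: 24/1291 ≈ 0.018590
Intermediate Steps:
h = -1291 (h = 14 - 1305 = -1291)
r(-2, 36)/h = -24/(-1291) = -24*(-1/1291) = 24/1291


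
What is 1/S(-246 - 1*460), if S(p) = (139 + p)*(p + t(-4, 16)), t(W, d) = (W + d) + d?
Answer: 1/384426 ≈ 2.6013e-6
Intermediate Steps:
t(W, d) = W + 2*d
S(p) = (28 + p)*(139 + p) (S(p) = (139 + p)*(p + (-4 + 2*16)) = (139 + p)*(p + (-4 + 32)) = (139 + p)*(p + 28) = (139 + p)*(28 + p) = (28 + p)*(139 + p))
1/S(-246 - 1*460) = 1/(3892 + (-246 - 1*460)² + 167*(-246 - 1*460)) = 1/(3892 + (-246 - 460)² + 167*(-246 - 460)) = 1/(3892 + (-706)² + 167*(-706)) = 1/(3892 + 498436 - 117902) = 1/384426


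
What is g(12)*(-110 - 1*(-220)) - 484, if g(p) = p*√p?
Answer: -484 + 2640*√3 ≈ 4088.6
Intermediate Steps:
g(p) = p^(3/2)
g(12)*(-110 - 1*(-220)) - 484 = 12^(3/2)*(-110 - 1*(-220)) - 484 = (24*√3)*(-110 + 220) - 484 = (24*√3)*110 - 484 = 2640*√3 - 484 = -484 + 2640*√3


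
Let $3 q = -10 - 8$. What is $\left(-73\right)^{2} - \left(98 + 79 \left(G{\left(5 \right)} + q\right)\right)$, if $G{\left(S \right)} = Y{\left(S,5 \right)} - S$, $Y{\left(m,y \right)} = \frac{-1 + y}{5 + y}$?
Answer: $\frac{30342}{5} \approx 6068.4$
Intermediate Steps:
$Y{\left(m,y \right)} = \frac{-1 + y}{5 + y}$
$q = -6$ ($q = \frac{-10 - 8}{3} = \frac{1}{3} \left(-18\right) = -6$)
$G{\left(S \right)} = \frac{2}{5} - S$ ($G{\left(S \right)} = \frac{-1 + 5}{5 + 5} - S = \frac{1}{10} \cdot 4 - S = \frac{2}{5} - S$)
$\left(-73\right)^{2} - \left(98 + 79 \left(G{\left(5 \right)} + q\right)\right) = \left(-73\right)^{2} - \left(98 + 79 \left(\left(\frac{2}{5} - 5\right) - 6\right)\right) = 5329 - \left(98 + 79 \left(\left(\frac{2}{5} - 5\right) - 6\right)\right) = 5329 - \left(98 + 79 \left(- \frac{23}{5} - 6\right)\right) = 5329 - \left(98 + 79 \left(- \frac{53}{5}\right)\right) = 5329 - \left(98 - \frac{4187}{5}\right) = 5329 - - \frac{3697}{5} = 5329 + \frac{3697}{5} = \frac{30342}{5}$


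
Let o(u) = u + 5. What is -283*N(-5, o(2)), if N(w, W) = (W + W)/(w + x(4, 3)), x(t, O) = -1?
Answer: 1981/3 ≈ 660.33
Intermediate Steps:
o(u) = 5 + u
N(w, W) = 2*W/(-1 + w) (N(w, W) = (W + W)/(w - 1) = (2*W)/(-1 + w) = 2*W/(-1 + w))
-283*N(-5, o(2)) = -566*(5 + 2)/(-1 - 5) = -566*7/(-6) = -566*7*(-1)/6 = -283*(-7/3) = 1981/3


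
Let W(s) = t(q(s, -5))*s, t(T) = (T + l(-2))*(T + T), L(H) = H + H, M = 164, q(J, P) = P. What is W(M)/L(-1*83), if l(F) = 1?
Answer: -3280/83 ≈ -39.518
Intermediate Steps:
L(H) = 2*H
t(T) = 2*T*(1 + T) (t(T) = (T + 1)*(T + T) = (1 + T)*(2*T) = 2*T*(1 + T))
W(s) = 40*s (W(s) = (2*(-5)*(1 - 5))*s = (2*(-5)*(-4))*s = 40*s)
W(M)/L(-1*83) = (40*164)/((2*(-1*83))) = 6560/((2*(-83))) = 6560/(-166) = 6560*(-1/166) = -3280/83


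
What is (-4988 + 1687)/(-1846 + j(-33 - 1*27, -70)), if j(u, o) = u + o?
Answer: 3301/1976 ≈ 1.6705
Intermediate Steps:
j(u, o) = o + u
(-4988 + 1687)/(-1846 + j(-33 - 1*27, -70)) = (-4988 + 1687)/(-1846 + (-70 + (-33 - 1*27))) = -3301/(-1846 + (-70 + (-33 - 27))) = -3301/(-1846 + (-70 - 60)) = -3301/(-1846 - 130) = -3301/(-1976) = -3301*(-1/1976) = 3301/1976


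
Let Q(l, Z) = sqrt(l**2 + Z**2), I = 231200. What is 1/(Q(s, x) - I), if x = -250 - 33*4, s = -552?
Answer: -57800/13363247343 - sqrt(112657)/26726494686 ≈ -4.3379e-6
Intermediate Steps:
x = -382 (x = -250 - 1*132 = -250 - 132 = -382)
Q(l, Z) = sqrt(Z**2 + l**2)
1/(Q(s, x) - I) = 1/(sqrt((-382)**2 + (-552)**2) - 1*231200) = 1/(sqrt(145924 + 304704) - 231200) = 1/(sqrt(450628) - 231200) = 1/(2*sqrt(112657) - 231200) = 1/(-231200 + 2*sqrt(112657))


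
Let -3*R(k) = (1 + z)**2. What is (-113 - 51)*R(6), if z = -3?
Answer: 656/3 ≈ 218.67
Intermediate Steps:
R(k) = -4/3 (R(k) = -(1 - 3)**2/3 = -1/3*(-2)**2 = -1/3*4 = -4/3)
(-113 - 51)*R(6) = (-113 - 51)*(-4/3) = -164*(-4/3) = 656/3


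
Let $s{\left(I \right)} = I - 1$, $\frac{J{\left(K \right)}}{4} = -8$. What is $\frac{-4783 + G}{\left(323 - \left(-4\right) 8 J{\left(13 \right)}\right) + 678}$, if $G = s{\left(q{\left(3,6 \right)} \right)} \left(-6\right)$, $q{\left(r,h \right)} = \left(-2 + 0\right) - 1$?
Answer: $\frac{4759}{23} \approx 206.91$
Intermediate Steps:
$J{\left(K \right)} = -32$ ($J{\left(K \right)} = 4 \left(-8\right) = -32$)
$q{\left(r,h \right)} = -3$ ($q{\left(r,h \right)} = -2 - 1 = -3$)
$s{\left(I \right)} = -1 + I$
$G = 24$ ($G = \left(-1 - 3\right) \left(-6\right) = \left(-4\right) \left(-6\right) = 24$)
$\frac{-4783 + G}{\left(323 - \left(-4\right) 8 J{\left(13 \right)}\right) + 678} = \frac{-4783 + 24}{\left(323 - \left(-4\right) 8 \left(-32\right)\right) + 678} = - \frac{4759}{\left(323 - \left(-32\right) \left(-32\right)\right) + 678} = - \frac{4759}{\left(323 - 1024\right) + 678} = - \frac{4759}{-701 + 678} = - \frac{4759}{-23} = \left(-4759\right) \left(- \frac{1}{23}\right) = \frac{4759}{23}$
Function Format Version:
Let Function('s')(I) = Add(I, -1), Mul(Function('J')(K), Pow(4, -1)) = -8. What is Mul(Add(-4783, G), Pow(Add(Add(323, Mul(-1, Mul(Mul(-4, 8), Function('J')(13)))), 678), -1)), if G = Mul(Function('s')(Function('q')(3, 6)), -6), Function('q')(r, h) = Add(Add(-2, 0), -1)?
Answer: Rational(4759, 23) ≈ 206.91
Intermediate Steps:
Function('J')(K) = -32 (Function('J')(K) = Mul(4, -8) = -32)
Function('q')(r, h) = -3 (Function('q')(r, h) = Add(-2, -1) = -3)
Function('s')(I) = Add(-1, I)
G = 24 (G = Mul(Add(-1, -3), -6) = Mul(-4, -6) = 24)
Mul(Add(-4783, G), Pow(Add(Add(323, Mul(-1, Mul(Mul(-4, 8), Function('J')(13)))), 678), -1)) = Mul(Add(-4783, 24), Pow(Add(Add(323, Mul(-1, Mul(Mul(-4, 8), -32))), 678), -1)) = Mul(-4759, Pow(Add(Add(323, Mul(-1, Mul(-32, -32))), 678), -1)) = Mul(-4759, Pow(Add(Add(323, Mul(-1, 1024)), 678), -1)) = Mul(-4759, Pow(Add(Add(323, -1024), 678), -1)) = Mul(-4759, Pow(Add(-701, 678), -1)) = Mul(-4759, Pow(-23, -1)) = Mul(-4759, Rational(-1, 23)) = Rational(4759, 23)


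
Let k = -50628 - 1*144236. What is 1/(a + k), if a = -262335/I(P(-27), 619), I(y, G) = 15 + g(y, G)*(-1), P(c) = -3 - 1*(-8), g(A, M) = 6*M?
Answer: -1233/240179867 ≈ -5.1337e-6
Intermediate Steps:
P(c) = 5 (P(c) = -3 + 8 = 5)
I(y, G) = 15 - 6*G (I(y, G) = 15 + (6*G)*(-1) = 15 - 6*G)
a = 87445/1233 (a = -262335/(15 - 6*619) = -262335/(15 - 3714) = -262335/(-3699) = -262335*(-1/3699) = 87445/1233 ≈ 70.921)
k = -194864 (k = -50628 - 144236 = -194864)
1/(a + k) = 1/(87445/1233 - 194864) = 1/(-240179867/1233) = -1233/240179867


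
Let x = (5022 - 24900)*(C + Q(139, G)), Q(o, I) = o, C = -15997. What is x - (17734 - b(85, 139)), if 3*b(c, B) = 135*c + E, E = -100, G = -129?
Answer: 945634145/3 ≈ 3.1521e+8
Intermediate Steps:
b(c, B) = -100/3 + 45*c (b(c, B) = (135*c - 100)/3 = (-100 + 135*c)/3 = -100/3 + 45*c)
x = 315225324 (x = (5022 - 24900)*(-15997 + 139) = -19878*(-15858) = 315225324)
x - (17734 - b(85, 139)) = 315225324 - (17734 - (-100/3 + 45*85)) = 315225324 - (17734 - (-100/3 + 3825)) = 315225324 - (17734 - 1*11375/3) = 315225324 - (17734 - 11375/3) = 315225324 - 1*41827/3 = 315225324 - 41827/3 = 945634145/3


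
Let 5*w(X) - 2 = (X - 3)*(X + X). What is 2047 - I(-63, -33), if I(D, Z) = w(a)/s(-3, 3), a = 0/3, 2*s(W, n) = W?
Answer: 30709/15 ≈ 2047.3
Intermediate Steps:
s(W, n) = W/2
a = 0 (a = 0*(1/3) = 0)
w(X) = 2/5 + 2*X*(-3 + X)/5 (w(X) = 2/5 + ((X - 3)*(X + X))/5 = 2/5 + ((-3 + X)*(2*X))/5 = 2/5 + (2*X*(-3 + X))/5 = 2/5 + 2*X*(-3 + X)/5)
I(D, Z) = -4/15 (I(D, Z) = (2/5 - 6/5*0 + (2/5)*0**2)/(((1/2)*(-3))) = (2/5 + 0 + (2/5)*0)/(-3/2) = (2/5 + 0 + 0)*(-2/3) = (2/5)*(-2/3) = -4/15)
2047 - I(-63, -33) = 2047 - 1*(-4/15) = 2047 + 4/15 = 30709/15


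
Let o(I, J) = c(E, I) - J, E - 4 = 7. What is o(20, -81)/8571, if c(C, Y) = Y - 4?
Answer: 97/8571 ≈ 0.011317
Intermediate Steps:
E = 11 (E = 4 + 7 = 11)
c(C, Y) = -4 + Y
o(I, J) = -4 + I - J (o(I, J) = (-4 + I) - J = -4 + I - J)
o(20, -81)/8571 = (-4 + 20 - 1*(-81))/8571 = (-4 + 20 + 81)*(1/8571) = 97*(1/8571) = 97/8571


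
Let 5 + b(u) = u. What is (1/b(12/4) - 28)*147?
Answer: -8379/2 ≈ -4189.5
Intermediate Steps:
b(u) = -5 + u
(1/b(12/4) - 28)*147 = (1/(-5 + 12/4) - 28)*147 = (1/(-5 + 12*(¼)) - 28)*147 = (1/(-5 + 3) - 28)*147 = (1/(-2) - 28)*147 = (-½ - 28)*147 = -57/2*147 = -8379/2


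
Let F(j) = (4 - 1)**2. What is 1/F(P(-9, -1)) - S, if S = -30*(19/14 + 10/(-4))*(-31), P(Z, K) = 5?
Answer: 66967/63 ≈ 1063.0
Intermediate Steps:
F(j) = 9 (F(j) = 3**2 = 9)
S = -7440/7 (S = -30*(19*(1/14) + 10*(-1/4))*(-31) = -30*(19/14 - 5/2)*(-31) = -30*(-8/7)*(-31) = (240/7)*(-31) = -7440/7 ≈ -1062.9)
1/F(P(-9, -1)) - S = 1/9 - 1*(-7440/7) = 1/9 + 7440/7 = 66967/63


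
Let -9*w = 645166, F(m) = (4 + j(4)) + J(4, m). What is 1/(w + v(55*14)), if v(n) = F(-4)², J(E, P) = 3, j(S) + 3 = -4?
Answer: -9/645166 ≈ -1.3950e-5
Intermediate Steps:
j(S) = -7 (j(S) = -3 - 4 = -7)
F(m) = 0 (F(m) = (4 - 7) + 3 = -3 + 3 = 0)
w = -645166/9 (w = -⅑*645166 = -645166/9 ≈ -71685.)
v(n) = 0 (v(n) = 0² = 0)
1/(w + v(55*14)) = 1/(-645166/9 + 0) = 1/(-645166/9) = -9/645166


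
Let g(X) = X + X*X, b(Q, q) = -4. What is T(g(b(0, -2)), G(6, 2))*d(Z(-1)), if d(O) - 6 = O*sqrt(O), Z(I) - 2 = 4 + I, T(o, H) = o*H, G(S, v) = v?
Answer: 144 + 120*sqrt(5) ≈ 412.33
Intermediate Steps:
g(X) = X + X**2
T(o, H) = H*o
Z(I) = 6 + I (Z(I) = 2 + (4 + I) = 6 + I)
d(O) = 6 + O**(3/2) (d(O) = 6 + O*sqrt(O) = 6 + O**(3/2))
T(g(b(0, -2)), G(6, 2))*d(Z(-1)) = (2*(-4*(1 - 4)))*(6 + (6 - 1)**(3/2)) = (2*(-4*(-3)))*(6 + 5**(3/2)) = (2*12)*(6 + 5*sqrt(5)) = 24*(6 + 5*sqrt(5)) = 144 + 120*sqrt(5)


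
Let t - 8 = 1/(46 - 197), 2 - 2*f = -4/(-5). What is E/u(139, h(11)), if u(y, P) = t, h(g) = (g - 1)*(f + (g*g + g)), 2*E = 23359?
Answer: 49679/34 ≈ 1461.1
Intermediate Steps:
f = 3/5 (f = 1 - (-2)/(-5) = 1 - (-2)*(-1)/5 = 1 - 1/2*4/5 = 1 - 2/5 = 3/5 ≈ 0.60000)
E = 23359/2 (E = (1/2)*23359 = 23359/2 ≈ 11680.)
t = 1207/151 (t = 8 + 1/(46 - 197) = 8 + 1/(-151) = 8 - 1/151 = 1207/151 ≈ 7.9934)
h(g) = (-1 + g)*(3/5 + g + g**2) (h(g) = (g - 1)*(3/5 + (g*g + g)) = (-1 + g)*(3/5 + (g**2 + g)) = (-1 + g)*(3/5 + (g + g**2)) = (-1 + g)*(3/5 + g + g**2))
u(y, P) = 1207/151
E/u(139, h(11)) = 23359/(2*(1207/151)) = (23359/2)*(151/1207) = 49679/34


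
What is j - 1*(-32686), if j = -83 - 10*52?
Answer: 32083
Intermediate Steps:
j = -603 (j = -83 - 520 = -603)
j - 1*(-32686) = -603 - 1*(-32686) = -603 + 32686 = 32083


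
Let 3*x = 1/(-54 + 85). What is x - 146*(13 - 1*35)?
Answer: 298717/93 ≈ 3212.0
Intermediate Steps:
x = 1/93 (x = 1/(3*(-54 + 85)) = (⅓)/31 = (⅓)*(1/31) = 1/93 ≈ 0.010753)
x - 146*(13 - 1*35) = 1/93 - 146*(13 - 1*35) = 1/93 - 146*(13 - 35) = 1/93 - 146*(-22) = 1/93 + 3212 = 298717/93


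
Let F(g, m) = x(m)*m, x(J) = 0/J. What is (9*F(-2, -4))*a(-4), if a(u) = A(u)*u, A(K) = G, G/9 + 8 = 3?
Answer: 0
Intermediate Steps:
x(J) = 0
G = -45 (G = -72 + 9*3 = -72 + 27 = -45)
A(K) = -45
F(g, m) = 0 (F(g, m) = 0*m = 0)
a(u) = -45*u
(9*F(-2, -4))*a(-4) = (9*0)*(-45*(-4)) = 0*180 = 0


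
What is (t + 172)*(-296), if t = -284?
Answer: 33152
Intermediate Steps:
(t + 172)*(-296) = (-284 + 172)*(-296) = -112*(-296) = 33152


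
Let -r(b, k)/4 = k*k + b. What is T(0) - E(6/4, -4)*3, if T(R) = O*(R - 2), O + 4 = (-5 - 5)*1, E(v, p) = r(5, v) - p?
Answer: 103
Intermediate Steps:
r(b, k) = -4*b - 4*k² (r(b, k) = -4*(k*k + b) = -4*(k² + b) = -4*(b + k²) = -4*b - 4*k²)
E(v, p) = -20 - p - 4*v² (E(v, p) = (-4*5 - 4*v²) - p = (-20 - 4*v²) - p = -20 - p - 4*v²)
O = -14 (O = -4 + (-5 - 5)*1 = -4 - 10*1 = -4 - 10 = -14)
T(R) = 28 - 14*R (T(R) = -14*(R - 2) = -14*(-2 + R) = 28 - 14*R)
T(0) - E(6/4, -4)*3 = (28 - 14*0) - (-20 - 1*(-4) - 4*(6/4)²)*3 = (28 + 0) - (-20 + 4 - 4*(6*(¼))²)*3 = 28 - (-20 + 4 - 4*(3/2)²)*3 = 28 - (-20 + 4 - 4*9/4)*3 = 28 - (-20 + 4 - 9)*3 = 28 - (-25)*3 = 28 - 1*(-75) = 28 + 75 = 103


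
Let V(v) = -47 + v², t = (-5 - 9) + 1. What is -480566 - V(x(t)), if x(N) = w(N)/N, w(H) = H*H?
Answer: -480688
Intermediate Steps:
w(H) = H²
t = -13 (t = -14 + 1 = -13)
x(N) = N (x(N) = N²/N = N)
-480566 - V(x(t)) = -480566 - (-47 + (-13)²) = -480566 - (-47 + 169) = -480566 - 1*122 = -480566 - 122 = -480688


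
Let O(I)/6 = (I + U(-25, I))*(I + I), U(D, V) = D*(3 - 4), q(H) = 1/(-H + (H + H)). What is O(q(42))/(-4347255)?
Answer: -1051/639046485 ≈ -1.6446e-6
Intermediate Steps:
q(H) = 1/H (q(H) = 1/(-H + 2*H) = 1/H)
U(D, V) = -D (U(D, V) = D*(-1) = -D)
O(I) = 12*I*(25 + I) (O(I) = 6*((I - 1*(-25))*(I + I)) = 6*((I + 25)*(2*I)) = 6*((25 + I)*(2*I)) = 6*(2*I*(25 + I)) = 12*I*(25 + I))
O(q(42))/(-4347255) = (12*(25 + 1/42)/42)/(-4347255) = (12*(1/42)*(25 + 1/42))*(-1/4347255) = (12*(1/42)*(1051/42))*(-1/4347255) = (1051/147)*(-1/4347255) = -1051/639046485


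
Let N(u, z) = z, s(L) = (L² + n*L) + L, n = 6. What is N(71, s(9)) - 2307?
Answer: -2163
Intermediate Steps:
s(L) = L² + 7*L (s(L) = (L² + 6*L) + L = L² + 7*L)
N(71, s(9)) - 2307 = 9*(7 + 9) - 2307 = 9*16 - 2307 = 144 - 2307 = -2163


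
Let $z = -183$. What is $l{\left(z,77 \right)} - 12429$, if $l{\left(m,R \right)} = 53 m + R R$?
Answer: $-16199$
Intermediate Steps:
$l{\left(m,R \right)} = R^{2} + 53 m$ ($l{\left(m,R \right)} = 53 m + R^{2} = R^{2} + 53 m$)
$l{\left(z,77 \right)} - 12429 = \left(77^{2} + 53 \left(-183\right)\right) - 12429 = \left(5929 - 9699\right) - 12429 = -3770 - 12429 = -16199$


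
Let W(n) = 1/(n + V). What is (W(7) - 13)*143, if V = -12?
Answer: -9438/5 ≈ -1887.6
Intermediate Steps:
W(n) = 1/(-12 + n) (W(n) = 1/(n - 12) = 1/(-12 + n))
(W(7) - 13)*143 = (1/(-12 + 7) - 13)*143 = (1/(-5) - 13)*143 = (-⅕ - 13)*143 = -66/5*143 = -9438/5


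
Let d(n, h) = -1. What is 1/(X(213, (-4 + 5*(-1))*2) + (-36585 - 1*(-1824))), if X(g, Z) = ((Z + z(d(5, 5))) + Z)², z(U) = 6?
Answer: -1/33861 ≈ -2.9533e-5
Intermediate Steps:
X(g, Z) = (6 + 2*Z)² (X(g, Z) = ((Z + 6) + Z)² = ((6 + Z) + Z)² = (6 + 2*Z)²)
1/(X(213, (-4 + 5*(-1))*2) + (-36585 - 1*(-1824))) = 1/(4*(3 + (-4 + 5*(-1))*2)² + (-36585 - 1*(-1824))) = 1/(4*(3 + (-4 - 5)*2)² + (-36585 + 1824)) = 1/(4*(3 - 9*2)² - 34761) = 1/(4*(3 - 18)² - 34761) = 1/(4*(-15)² - 34761) = 1/(4*225 - 34761) = 1/(900 - 34761) = 1/(-33861) = -1/33861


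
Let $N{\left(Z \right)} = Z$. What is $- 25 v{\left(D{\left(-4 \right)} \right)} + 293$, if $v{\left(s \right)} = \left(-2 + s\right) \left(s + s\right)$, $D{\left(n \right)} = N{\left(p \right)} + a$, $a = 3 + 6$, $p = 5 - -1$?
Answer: $-9457$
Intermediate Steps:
$p = 6$ ($p = 5 + 1 = 6$)
$a = 9$
$D{\left(n \right)} = 15$ ($D{\left(n \right)} = 6 + 9 = 15$)
$v{\left(s \right)} = 2 s \left(-2 + s\right)$ ($v{\left(s \right)} = \left(-2 + s\right) 2 s = 2 s \left(-2 + s\right)$)
$- 25 v{\left(D{\left(-4 \right)} \right)} + 293 = - 25 \cdot 2 \cdot 15 \left(-2 + 15\right) + 293 = - 25 \cdot 2 \cdot 15 \cdot 13 + 293 = \left(-25\right) 390 + 293 = -9750 + 293 = -9457$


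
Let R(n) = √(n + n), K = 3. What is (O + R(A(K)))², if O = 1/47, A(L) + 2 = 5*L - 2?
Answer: 48599/2209 + 2*√22/47 ≈ 22.200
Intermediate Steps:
A(L) = -4 + 5*L (A(L) = -2 + (5*L - 2) = -2 + (-2 + 5*L) = -4 + 5*L)
R(n) = √2*√n (R(n) = √(2*n) = √2*√n)
O = 1/47 ≈ 0.021277
(O + R(A(K)))² = (1/47 + √2*√(-4 + 5*3))² = (1/47 + √2*√(-4 + 15))² = (1/47 + √2*√11)² = (1/47 + √22)²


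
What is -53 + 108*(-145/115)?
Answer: -4351/23 ≈ -189.17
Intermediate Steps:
-53 + 108*(-145/115) = -53 + 108*(-145*1/115) = -53 + 108*(-29/23) = -53 - 3132/23 = -4351/23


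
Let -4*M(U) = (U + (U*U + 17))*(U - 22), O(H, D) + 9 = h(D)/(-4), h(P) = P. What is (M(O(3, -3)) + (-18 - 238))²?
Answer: 6917747929/65536 ≈ 1.0556e+5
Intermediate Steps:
O(H, D) = -9 - D/4 (O(H, D) = -9 + D/(-4) = -9 + D*(-¼) = -9 - D/4)
M(U) = -(-22 + U)*(17 + U + U²)/4 (M(U) = -(U + (U*U + 17))*(U - 22)/4 = -(U + (U² + 17))*(-22 + U)/4 = -(U + (17 + U²))*(-22 + U)/4 = -(17 + U + U²)*(-22 + U)/4 = -(-22 + U)*(17 + U + U²)/4)
(M(O(3, -3)) + (-18 - 238))² = ((187/2 - (-9 - ¼*(-3))³/4 + 5*(-9 - ¼*(-3))/4 + 21*(-9 - ¼*(-3))²/4) + (-18 - 238))² = ((187/2 - (-9 + ¾)³/4 + 5*(-9 + ¾)/4 + 21*(-9 + ¾)²/4) - 256)² = ((187/2 - (-33/4)³/4 + (5/4)*(-33/4) + 21*(-33/4)²/4) - 256)² = ((187/2 - ¼*(-35937/64) - 165/16 + (21/4)*(1089/16)) - 256)² = ((187/2 + 35937/256 - 165/16 + 22869/64) - 256)² = (148709/256 - 256)² = (83173/256)² = 6917747929/65536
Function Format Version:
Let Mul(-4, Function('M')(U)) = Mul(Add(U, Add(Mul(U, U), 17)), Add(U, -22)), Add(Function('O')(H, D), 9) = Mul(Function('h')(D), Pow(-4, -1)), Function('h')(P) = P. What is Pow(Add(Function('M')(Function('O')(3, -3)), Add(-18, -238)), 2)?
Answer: Rational(6917747929, 65536) ≈ 1.0556e+5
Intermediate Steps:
Function('O')(H, D) = Add(-9, Mul(Rational(-1, 4), D)) (Function('O')(H, D) = Add(-9, Mul(D, Pow(-4, -1))) = Add(-9, Mul(D, Rational(-1, 4))) = Add(-9, Mul(Rational(-1, 4), D)))
Function('M')(U) = Mul(Rational(-1, 4), Add(-22, U), Add(17, U, Pow(U, 2))) (Function('M')(U) = Mul(Rational(-1, 4), Mul(Add(U, Add(Mul(U, U), 17)), Add(U, -22))) = Mul(Rational(-1, 4), Mul(Add(U, Add(Pow(U, 2), 17)), Add(-22, U))) = Mul(Rational(-1, 4), Mul(Add(U, Add(17, Pow(U, 2))), Add(-22, U))) = Mul(Rational(-1, 4), Mul(Add(17, U, Pow(U, 2)), Add(-22, U))) = Mul(Rational(-1, 4), Mul(Add(-22, U), Add(17, U, Pow(U, 2)))) = Mul(Rational(-1, 4), Add(-22, U), Add(17, U, Pow(U, 2))))
Pow(Add(Function('M')(Function('O')(3, -3)), Add(-18, -238)), 2) = Pow(Add(Add(Rational(187, 2), Mul(Rational(-1, 4), Pow(Add(-9, Mul(Rational(-1, 4), -3)), 3)), Mul(Rational(5, 4), Add(-9, Mul(Rational(-1, 4), -3))), Mul(Rational(21, 4), Pow(Add(-9, Mul(Rational(-1, 4), -3)), 2))), Add(-18, -238)), 2) = Pow(Add(Add(Rational(187, 2), Mul(Rational(-1, 4), Pow(Add(-9, Rational(3, 4)), 3)), Mul(Rational(5, 4), Add(-9, Rational(3, 4))), Mul(Rational(21, 4), Pow(Add(-9, Rational(3, 4)), 2))), -256), 2) = Pow(Add(Add(Rational(187, 2), Mul(Rational(-1, 4), Pow(Rational(-33, 4), 3)), Mul(Rational(5, 4), Rational(-33, 4)), Mul(Rational(21, 4), Pow(Rational(-33, 4), 2))), -256), 2) = Pow(Add(Add(Rational(187, 2), Mul(Rational(-1, 4), Rational(-35937, 64)), Rational(-165, 16), Mul(Rational(21, 4), Rational(1089, 16))), -256), 2) = Pow(Add(Add(Rational(187, 2), Rational(35937, 256), Rational(-165, 16), Rational(22869, 64)), -256), 2) = Pow(Add(Rational(148709, 256), -256), 2) = Pow(Rational(83173, 256), 2) = Rational(6917747929, 65536)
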